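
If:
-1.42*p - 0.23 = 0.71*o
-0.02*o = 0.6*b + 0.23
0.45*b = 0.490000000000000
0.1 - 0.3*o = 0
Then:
No Solution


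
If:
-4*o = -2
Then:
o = 1/2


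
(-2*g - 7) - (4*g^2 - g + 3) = -4*g^2 - g - 10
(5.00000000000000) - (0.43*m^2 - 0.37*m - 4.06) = -0.43*m^2 + 0.37*m + 9.06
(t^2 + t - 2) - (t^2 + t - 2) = 0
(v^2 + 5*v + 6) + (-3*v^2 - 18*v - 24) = -2*v^2 - 13*v - 18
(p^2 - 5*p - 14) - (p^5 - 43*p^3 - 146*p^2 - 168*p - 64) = -p^5 + 43*p^3 + 147*p^2 + 163*p + 50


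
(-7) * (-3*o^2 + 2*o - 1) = 21*o^2 - 14*o + 7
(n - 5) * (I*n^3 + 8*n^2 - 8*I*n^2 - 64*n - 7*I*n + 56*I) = I*n^4 + 8*n^3 - 13*I*n^3 - 104*n^2 + 33*I*n^2 + 320*n + 91*I*n - 280*I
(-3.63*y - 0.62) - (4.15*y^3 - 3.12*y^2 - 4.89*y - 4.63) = -4.15*y^3 + 3.12*y^2 + 1.26*y + 4.01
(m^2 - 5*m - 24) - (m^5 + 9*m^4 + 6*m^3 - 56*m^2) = -m^5 - 9*m^4 - 6*m^3 + 57*m^2 - 5*m - 24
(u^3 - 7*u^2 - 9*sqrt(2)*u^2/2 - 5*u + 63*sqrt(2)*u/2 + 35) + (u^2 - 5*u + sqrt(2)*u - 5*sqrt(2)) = u^3 - 9*sqrt(2)*u^2/2 - 6*u^2 - 10*u + 65*sqrt(2)*u/2 - 5*sqrt(2) + 35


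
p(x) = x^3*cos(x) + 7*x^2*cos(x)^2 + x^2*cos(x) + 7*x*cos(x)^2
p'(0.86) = -1.44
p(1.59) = -0.12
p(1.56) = 0.07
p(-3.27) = 75.18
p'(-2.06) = -25.52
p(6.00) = 513.01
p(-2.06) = 5.49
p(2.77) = 36.51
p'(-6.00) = -41.20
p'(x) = -x^3*sin(x) - 14*x^2*sin(x)*cos(x) - x^2*sin(x) + 3*x^2*cos(x) - 14*x*sin(x)*cos(x) + 14*x*cos(x)^2 + 2*x*cos(x) + 7*cos(x)^2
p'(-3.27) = -47.17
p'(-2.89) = -72.42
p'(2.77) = 52.09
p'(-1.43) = 0.53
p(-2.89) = 51.15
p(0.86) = 5.66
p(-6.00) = 20.77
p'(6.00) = 427.28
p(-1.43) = -0.04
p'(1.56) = -6.72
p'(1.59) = -5.64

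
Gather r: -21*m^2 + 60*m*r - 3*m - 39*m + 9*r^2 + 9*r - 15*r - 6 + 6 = -21*m^2 - 42*m + 9*r^2 + r*(60*m - 6)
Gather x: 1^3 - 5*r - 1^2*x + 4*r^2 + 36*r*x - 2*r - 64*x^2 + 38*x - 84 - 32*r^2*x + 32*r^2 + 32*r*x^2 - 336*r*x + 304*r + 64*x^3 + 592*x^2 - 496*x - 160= 36*r^2 + 297*r + 64*x^3 + x^2*(32*r + 528) + x*(-32*r^2 - 300*r - 459) - 243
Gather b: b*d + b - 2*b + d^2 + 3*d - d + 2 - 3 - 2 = b*(d - 1) + d^2 + 2*d - 3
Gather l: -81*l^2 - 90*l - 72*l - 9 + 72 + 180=-81*l^2 - 162*l + 243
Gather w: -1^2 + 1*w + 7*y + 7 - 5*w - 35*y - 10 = -4*w - 28*y - 4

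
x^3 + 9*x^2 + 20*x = x*(x + 4)*(x + 5)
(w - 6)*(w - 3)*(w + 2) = w^3 - 7*w^2 + 36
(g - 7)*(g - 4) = g^2 - 11*g + 28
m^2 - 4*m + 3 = (m - 3)*(m - 1)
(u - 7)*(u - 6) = u^2 - 13*u + 42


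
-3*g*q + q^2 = q*(-3*g + q)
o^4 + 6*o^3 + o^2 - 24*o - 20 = (o - 2)*(o + 1)*(o + 2)*(o + 5)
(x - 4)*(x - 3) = x^2 - 7*x + 12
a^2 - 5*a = a*(a - 5)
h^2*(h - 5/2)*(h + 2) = h^4 - h^3/2 - 5*h^2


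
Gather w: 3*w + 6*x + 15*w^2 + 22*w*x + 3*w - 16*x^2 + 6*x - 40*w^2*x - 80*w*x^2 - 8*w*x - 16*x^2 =w^2*(15 - 40*x) + w*(-80*x^2 + 14*x + 6) - 32*x^2 + 12*x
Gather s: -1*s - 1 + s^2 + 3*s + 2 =s^2 + 2*s + 1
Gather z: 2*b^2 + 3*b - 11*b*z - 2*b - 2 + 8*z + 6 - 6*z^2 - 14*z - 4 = 2*b^2 + b - 6*z^2 + z*(-11*b - 6)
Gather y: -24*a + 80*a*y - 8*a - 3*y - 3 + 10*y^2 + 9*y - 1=-32*a + 10*y^2 + y*(80*a + 6) - 4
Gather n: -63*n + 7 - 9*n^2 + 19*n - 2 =-9*n^2 - 44*n + 5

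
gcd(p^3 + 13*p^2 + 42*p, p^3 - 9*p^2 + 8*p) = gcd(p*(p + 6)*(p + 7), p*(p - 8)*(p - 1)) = p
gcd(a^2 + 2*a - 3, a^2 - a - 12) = a + 3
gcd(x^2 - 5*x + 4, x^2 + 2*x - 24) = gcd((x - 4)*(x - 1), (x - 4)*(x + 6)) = x - 4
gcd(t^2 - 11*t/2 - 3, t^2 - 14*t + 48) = t - 6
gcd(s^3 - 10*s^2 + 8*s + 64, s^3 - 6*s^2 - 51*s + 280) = s - 8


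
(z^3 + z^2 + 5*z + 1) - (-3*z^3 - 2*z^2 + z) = 4*z^3 + 3*z^2 + 4*z + 1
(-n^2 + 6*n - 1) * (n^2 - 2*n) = -n^4 + 8*n^3 - 13*n^2 + 2*n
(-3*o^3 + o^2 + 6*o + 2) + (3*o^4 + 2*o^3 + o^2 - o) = 3*o^4 - o^3 + 2*o^2 + 5*o + 2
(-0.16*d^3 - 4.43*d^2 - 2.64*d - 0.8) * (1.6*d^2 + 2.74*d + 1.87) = -0.256*d^5 - 7.5264*d^4 - 16.6614*d^3 - 16.7977*d^2 - 7.1288*d - 1.496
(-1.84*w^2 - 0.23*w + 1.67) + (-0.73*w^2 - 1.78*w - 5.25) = -2.57*w^2 - 2.01*w - 3.58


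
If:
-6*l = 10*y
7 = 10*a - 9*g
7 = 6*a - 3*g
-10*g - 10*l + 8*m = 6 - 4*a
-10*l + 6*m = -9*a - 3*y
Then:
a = 7/4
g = 7/6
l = 475/86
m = 8501/1032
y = -285/86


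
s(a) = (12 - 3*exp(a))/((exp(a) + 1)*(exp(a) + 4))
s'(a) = -(12 - 3*exp(a))*exp(a)/((exp(a) + 1)*(exp(a) + 4)^2) - (12 - 3*exp(a))*exp(a)/((exp(a) + 1)^2*(exp(a) + 4)) - 3*exp(a)/((exp(a) + 1)*(exp(a) + 4))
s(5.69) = -0.01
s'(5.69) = 0.01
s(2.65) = -0.11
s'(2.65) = 0.04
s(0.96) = 0.17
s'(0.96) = -0.52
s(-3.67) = 2.89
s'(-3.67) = -0.11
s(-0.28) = 1.17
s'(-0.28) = -0.96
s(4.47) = -0.03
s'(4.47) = 0.03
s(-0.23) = 1.12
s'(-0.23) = -0.96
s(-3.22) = 2.83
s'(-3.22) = -0.17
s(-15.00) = 3.00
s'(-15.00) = 0.00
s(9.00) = 0.00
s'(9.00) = 0.00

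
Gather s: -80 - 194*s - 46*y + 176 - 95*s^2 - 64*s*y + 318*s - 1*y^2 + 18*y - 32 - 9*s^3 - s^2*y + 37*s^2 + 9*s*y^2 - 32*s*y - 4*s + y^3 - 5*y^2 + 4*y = -9*s^3 + s^2*(-y - 58) + s*(9*y^2 - 96*y + 120) + y^3 - 6*y^2 - 24*y + 64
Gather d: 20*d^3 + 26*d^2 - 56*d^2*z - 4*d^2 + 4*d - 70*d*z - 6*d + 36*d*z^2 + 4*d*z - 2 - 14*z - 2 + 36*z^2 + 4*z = 20*d^3 + d^2*(22 - 56*z) + d*(36*z^2 - 66*z - 2) + 36*z^2 - 10*z - 4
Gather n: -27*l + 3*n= -27*l + 3*n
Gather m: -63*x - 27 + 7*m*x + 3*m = m*(7*x + 3) - 63*x - 27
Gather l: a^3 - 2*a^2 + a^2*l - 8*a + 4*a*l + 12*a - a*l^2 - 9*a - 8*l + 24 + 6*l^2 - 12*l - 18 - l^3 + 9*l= a^3 - 2*a^2 - 5*a - l^3 + l^2*(6 - a) + l*(a^2 + 4*a - 11) + 6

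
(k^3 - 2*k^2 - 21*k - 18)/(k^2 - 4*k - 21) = (k^2 - 5*k - 6)/(k - 7)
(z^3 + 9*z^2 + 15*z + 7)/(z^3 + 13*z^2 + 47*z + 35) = (z + 1)/(z + 5)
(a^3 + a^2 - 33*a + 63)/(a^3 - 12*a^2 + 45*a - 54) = (a + 7)/(a - 6)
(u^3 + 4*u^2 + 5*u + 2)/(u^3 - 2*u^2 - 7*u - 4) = (u + 2)/(u - 4)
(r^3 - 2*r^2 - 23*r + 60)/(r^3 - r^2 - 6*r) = (r^2 + r - 20)/(r*(r + 2))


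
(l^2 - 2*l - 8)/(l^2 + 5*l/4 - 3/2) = 4*(l - 4)/(4*l - 3)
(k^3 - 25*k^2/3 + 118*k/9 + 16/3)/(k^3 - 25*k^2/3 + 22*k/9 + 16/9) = (3*k^2 - 26*k + 48)/(3*k^2 - 26*k + 16)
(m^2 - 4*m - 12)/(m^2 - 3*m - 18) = (m + 2)/(m + 3)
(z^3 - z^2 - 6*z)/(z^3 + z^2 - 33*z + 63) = z*(z + 2)/(z^2 + 4*z - 21)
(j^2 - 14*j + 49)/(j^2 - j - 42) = (j - 7)/(j + 6)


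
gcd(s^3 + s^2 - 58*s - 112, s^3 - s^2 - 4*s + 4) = s + 2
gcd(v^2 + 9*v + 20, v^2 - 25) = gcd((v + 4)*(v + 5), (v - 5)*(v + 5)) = v + 5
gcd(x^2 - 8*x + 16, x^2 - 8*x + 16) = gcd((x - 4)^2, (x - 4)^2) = x^2 - 8*x + 16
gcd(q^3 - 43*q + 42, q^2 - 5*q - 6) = q - 6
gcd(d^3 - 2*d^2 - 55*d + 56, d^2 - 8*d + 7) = d - 1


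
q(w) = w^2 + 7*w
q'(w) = 2*w + 7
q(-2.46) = -11.17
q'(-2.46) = 2.08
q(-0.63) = -4.01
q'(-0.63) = 5.74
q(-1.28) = -7.32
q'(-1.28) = 4.44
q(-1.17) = -6.82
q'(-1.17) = 4.66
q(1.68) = 14.58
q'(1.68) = 10.36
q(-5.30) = -9.01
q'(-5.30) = -3.60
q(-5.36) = -8.79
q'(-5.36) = -3.72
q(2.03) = 18.33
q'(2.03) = 11.06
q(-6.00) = -6.00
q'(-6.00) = -5.00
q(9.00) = 144.00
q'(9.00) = 25.00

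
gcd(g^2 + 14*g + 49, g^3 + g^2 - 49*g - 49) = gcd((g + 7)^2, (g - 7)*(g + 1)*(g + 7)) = g + 7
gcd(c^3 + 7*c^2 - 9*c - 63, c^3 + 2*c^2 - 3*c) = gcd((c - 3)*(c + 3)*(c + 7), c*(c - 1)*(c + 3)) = c + 3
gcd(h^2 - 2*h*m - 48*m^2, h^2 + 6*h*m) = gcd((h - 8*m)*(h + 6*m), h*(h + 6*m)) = h + 6*m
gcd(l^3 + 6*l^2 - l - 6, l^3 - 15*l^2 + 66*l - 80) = 1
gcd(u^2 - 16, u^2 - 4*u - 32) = u + 4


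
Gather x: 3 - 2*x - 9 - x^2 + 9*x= -x^2 + 7*x - 6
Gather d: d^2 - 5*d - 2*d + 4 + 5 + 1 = d^2 - 7*d + 10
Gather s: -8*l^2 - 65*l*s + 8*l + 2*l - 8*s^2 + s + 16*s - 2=-8*l^2 + 10*l - 8*s^2 + s*(17 - 65*l) - 2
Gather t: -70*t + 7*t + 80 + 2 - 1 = 81 - 63*t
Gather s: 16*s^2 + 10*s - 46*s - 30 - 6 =16*s^2 - 36*s - 36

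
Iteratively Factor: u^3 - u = (u)*(u^2 - 1) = u*(u - 1)*(u + 1)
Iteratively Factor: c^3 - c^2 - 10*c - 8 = (c - 4)*(c^2 + 3*c + 2) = (c - 4)*(c + 1)*(c + 2)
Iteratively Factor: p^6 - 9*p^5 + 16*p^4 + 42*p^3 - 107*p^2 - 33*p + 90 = (p + 1)*(p^5 - 10*p^4 + 26*p^3 + 16*p^2 - 123*p + 90) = (p - 1)*(p + 1)*(p^4 - 9*p^3 + 17*p^2 + 33*p - 90) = (p - 1)*(p + 1)*(p + 2)*(p^3 - 11*p^2 + 39*p - 45) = (p - 3)*(p - 1)*(p + 1)*(p + 2)*(p^2 - 8*p + 15) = (p - 5)*(p - 3)*(p - 1)*(p + 1)*(p + 2)*(p - 3)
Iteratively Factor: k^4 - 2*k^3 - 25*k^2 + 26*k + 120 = (k + 2)*(k^3 - 4*k^2 - 17*k + 60) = (k - 5)*(k + 2)*(k^2 + k - 12) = (k - 5)*(k - 3)*(k + 2)*(k + 4)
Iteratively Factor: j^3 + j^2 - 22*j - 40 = (j - 5)*(j^2 + 6*j + 8) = (j - 5)*(j + 4)*(j + 2)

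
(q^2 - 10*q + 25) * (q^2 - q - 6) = q^4 - 11*q^3 + 29*q^2 + 35*q - 150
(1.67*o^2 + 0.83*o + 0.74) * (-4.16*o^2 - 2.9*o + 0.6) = -6.9472*o^4 - 8.2958*o^3 - 4.4834*o^2 - 1.648*o + 0.444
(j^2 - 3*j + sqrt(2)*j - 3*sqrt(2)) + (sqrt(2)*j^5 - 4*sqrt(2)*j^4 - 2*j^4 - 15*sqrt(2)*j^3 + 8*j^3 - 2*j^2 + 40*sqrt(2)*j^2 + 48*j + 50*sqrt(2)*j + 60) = sqrt(2)*j^5 - 4*sqrt(2)*j^4 - 2*j^4 - 15*sqrt(2)*j^3 + 8*j^3 - j^2 + 40*sqrt(2)*j^2 + 45*j + 51*sqrt(2)*j - 3*sqrt(2) + 60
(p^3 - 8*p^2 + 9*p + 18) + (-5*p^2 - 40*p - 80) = p^3 - 13*p^2 - 31*p - 62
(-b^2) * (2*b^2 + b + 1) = -2*b^4 - b^3 - b^2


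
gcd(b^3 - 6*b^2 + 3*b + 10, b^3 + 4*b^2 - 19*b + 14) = b - 2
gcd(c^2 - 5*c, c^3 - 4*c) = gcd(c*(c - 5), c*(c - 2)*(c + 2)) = c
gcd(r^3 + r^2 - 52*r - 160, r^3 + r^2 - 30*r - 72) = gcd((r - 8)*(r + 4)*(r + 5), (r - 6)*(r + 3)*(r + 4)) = r + 4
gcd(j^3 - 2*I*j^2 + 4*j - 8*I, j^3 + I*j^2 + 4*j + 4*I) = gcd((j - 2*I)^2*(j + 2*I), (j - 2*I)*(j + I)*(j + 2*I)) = j^2 + 4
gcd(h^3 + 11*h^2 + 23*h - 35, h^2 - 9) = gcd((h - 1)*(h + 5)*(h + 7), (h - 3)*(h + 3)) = 1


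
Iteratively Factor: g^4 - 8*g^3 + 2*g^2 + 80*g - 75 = (g - 5)*(g^3 - 3*g^2 - 13*g + 15) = (g - 5)*(g - 1)*(g^2 - 2*g - 15) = (g - 5)*(g - 1)*(g + 3)*(g - 5)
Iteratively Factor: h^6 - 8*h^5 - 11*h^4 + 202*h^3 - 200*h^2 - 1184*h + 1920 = (h + 3)*(h^5 - 11*h^4 + 22*h^3 + 136*h^2 - 608*h + 640) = (h - 4)*(h + 3)*(h^4 - 7*h^3 - 6*h^2 + 112*h - 160) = (h - 4)*(h + 3)*(h + 4)*(h^3 - 11*h^2 + 38*h - 40) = (h - 5)*(h - 4)*(h + 3)*(h + 4)*(h^2 - 6*h + 8) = (h - 5)*(h - 4)^2*(h + 3)*(h + 4)*(h - 2)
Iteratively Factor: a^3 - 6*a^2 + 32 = (a - 4)*(a^2 - 2*a - 8) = (a - 4)*(a + 2)*(a - 4)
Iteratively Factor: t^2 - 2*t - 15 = (t + 3)*(t - 5)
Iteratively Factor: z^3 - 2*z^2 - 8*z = (z)*(z^2 - 2*z - 8) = z*(z + 2)*(z - 4)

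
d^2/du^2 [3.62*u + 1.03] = 0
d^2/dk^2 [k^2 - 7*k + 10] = 2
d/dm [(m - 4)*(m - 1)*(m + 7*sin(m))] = (m - 4)*(m - 1)*(7*cos(m) + 1) + (m - 4)*(m + 7*sin(m)) + (m - 1)*(m + 7*sin(m))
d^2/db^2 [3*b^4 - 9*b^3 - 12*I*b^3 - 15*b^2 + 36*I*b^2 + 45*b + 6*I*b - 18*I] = 36*b^2 + b*(-54 - 72*I) - 30 + 72*I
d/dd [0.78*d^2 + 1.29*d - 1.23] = 1.56*d + 1.29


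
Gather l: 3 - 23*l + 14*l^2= 14*l^2 - 23*l + 3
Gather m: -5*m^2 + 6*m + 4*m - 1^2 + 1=-5*m^2 + 10*m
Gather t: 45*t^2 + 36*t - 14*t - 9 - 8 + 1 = 45*t^2 + 22*t - 16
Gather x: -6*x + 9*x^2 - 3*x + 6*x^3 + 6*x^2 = 6*x^3 + 15*x^2 - 9*x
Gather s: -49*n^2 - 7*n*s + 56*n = -49*n^2 - 7*n*s + 56*n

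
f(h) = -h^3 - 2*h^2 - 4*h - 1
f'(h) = -3*h^2 - 4*h - 4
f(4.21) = -127.91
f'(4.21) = -74.01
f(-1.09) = 2.28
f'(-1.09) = -3.20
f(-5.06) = 97.59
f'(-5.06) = -60.57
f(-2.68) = 14.60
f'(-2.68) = -14.83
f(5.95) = -306.25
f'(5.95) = -134.01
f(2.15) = -28.78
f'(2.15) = -26.47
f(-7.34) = 316.06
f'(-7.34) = -136.27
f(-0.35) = 0.20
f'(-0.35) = -2.97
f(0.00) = -1.00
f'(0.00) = -4.00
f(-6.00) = 167.00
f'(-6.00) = -88.00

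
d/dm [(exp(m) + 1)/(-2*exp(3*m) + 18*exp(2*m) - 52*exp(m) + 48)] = (exp(3*m) - 3*exp(2*m) - 9*exp(m) + 25)*exp(m)/(exp(6*m) - 18*exp(5*m) + 133*exp(4*m) - 516*exp(3*m) + 1108*exp(2*m) - 1248*exp(m) + 576)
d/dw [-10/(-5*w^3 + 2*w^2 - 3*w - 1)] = 10*(-15*w^2 + 4*w - 3)/(5*w^3 - 2*w^2 + 3*w + 1)^2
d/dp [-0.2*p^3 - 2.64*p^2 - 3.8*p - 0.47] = -0.6*p^2 - 5.28*p - 3.8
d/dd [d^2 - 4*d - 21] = 2*d - 4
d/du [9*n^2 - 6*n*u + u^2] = -6*n + 2*u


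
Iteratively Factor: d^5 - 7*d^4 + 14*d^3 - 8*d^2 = (d - 4)*(d^4 - 3*d^3 + 2*d^2) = (d - 4)*(d - 1)*(d^3 - 2*d^2) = d*(d - 4)*(d - 1)*(d^2 - 2*d) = d^2*(d - 4)*(d - 1)*(d - 2)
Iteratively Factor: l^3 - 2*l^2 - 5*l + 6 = (l + 2)*(l^2 - 4*l + 3) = (l - 3)*(l + 2)*(l - 1)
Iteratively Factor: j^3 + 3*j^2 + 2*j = (j + 2)*(j^2 + j) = j*(j + 2)*(j + 1)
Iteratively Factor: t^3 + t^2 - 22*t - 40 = (t + 2)*(t^2 - t - 20) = (t + 2)*(t + 4)*(t - 5)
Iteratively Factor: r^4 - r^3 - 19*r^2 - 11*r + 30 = (r - 5)*(r^3 + 4*r^2 + r - 6) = (r - 5)*(r - 1)*(r^2 + 5*r + 6) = (r - 5)*(r - 1)*(r + 2)*(r + 3)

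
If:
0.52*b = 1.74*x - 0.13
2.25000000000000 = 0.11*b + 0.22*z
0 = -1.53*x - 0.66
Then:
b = -1.69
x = -0.43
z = 11.07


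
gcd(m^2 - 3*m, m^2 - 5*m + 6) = m - 3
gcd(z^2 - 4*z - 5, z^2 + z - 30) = z - 5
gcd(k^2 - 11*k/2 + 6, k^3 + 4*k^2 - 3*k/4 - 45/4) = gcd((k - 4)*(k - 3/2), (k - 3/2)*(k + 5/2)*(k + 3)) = k - 3/2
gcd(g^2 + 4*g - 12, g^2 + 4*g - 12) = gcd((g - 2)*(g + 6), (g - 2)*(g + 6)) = g^2 + 4*g - 12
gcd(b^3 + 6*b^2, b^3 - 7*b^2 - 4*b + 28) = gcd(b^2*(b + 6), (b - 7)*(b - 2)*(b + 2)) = 1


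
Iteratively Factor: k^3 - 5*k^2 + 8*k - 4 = (k - 1)*(k^2 - 4*k + 4) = (k - 2)*(k - 1)*(k - 2)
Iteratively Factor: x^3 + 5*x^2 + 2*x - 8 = (x + 2)*(x^2 + 3*x - 4) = (x + 2)*(x + 4)*(x - 1)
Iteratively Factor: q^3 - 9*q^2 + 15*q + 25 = (q + 1)*(q^2 - 10*q + 25) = (q - 5)*(q + 1)*(q - 5)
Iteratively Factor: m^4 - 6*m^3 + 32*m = (m - 4)*(m^3 - 2*m^2 - 8*m) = (m - 4)^2*(m^2 + 2*m) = m*(m - 4)^2*(m + 2)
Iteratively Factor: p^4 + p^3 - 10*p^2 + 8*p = (p + 4)*(p^3 - 3*p^2 + 2*p) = (p - 2)*(p + 4)*(p^2 - p) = (p - 2)*(p - 1)*(p + 4)*(p)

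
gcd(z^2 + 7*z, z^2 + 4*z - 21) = z + 7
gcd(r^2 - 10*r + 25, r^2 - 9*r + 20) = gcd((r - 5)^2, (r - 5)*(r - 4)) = r - 5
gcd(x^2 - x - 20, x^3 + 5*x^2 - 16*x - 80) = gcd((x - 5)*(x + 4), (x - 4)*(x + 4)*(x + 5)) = x + 4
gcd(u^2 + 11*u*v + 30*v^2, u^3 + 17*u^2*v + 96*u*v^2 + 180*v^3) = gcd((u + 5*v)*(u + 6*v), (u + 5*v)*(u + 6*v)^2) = u^2 + 11*u*v + 30*v^2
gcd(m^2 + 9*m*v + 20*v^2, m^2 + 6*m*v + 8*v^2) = m + 4*v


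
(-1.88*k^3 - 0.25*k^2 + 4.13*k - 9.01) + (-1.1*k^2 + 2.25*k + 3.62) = -1.88*k^3 - 1.35*k^2 + 6.38*k - 5.39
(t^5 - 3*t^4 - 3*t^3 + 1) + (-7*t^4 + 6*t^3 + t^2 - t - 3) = t^5 - 10*t^4 + 3*t^3 + t^2 - t - 2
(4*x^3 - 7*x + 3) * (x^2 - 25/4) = 4*x^5 - 32*x^3 + 3*x^2 + 175*x/4 - 75/4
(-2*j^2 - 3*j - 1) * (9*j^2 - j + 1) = -18*j^4 - 25*j^3 - 8*j^2 - 2*j - 1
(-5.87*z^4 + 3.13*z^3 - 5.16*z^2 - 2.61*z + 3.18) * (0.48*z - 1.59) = -2.8176*z^5 + 10.8357*z^4 - 7.4535*z^3 + 6.9516*z^2 + 5.6763*z - 5.0562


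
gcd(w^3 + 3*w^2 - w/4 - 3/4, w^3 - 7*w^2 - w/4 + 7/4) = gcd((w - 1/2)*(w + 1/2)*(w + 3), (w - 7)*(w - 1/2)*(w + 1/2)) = w^2 - 1/4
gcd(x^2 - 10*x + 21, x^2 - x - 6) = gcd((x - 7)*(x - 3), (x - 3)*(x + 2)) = x - 3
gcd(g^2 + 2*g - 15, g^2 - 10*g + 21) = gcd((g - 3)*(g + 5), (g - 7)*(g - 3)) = g - 3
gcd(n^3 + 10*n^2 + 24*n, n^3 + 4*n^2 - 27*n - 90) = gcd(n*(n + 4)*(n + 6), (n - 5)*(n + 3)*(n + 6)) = n + 6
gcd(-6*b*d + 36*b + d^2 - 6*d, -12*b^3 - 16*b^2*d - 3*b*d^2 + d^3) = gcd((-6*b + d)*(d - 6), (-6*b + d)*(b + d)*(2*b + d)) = 6*b - d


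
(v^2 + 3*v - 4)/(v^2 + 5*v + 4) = (v - 1)/(v + 1)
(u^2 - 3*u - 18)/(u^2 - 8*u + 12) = (u + 3)/(u - 2)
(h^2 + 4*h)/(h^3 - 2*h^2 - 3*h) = (h + 4)/(h^2 - 2*h - 3)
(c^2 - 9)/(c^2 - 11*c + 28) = (c^2 - 9)/(c^2 - 11*c + 28)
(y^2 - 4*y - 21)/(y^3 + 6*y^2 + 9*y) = (y - 7)/(y*(y + 3))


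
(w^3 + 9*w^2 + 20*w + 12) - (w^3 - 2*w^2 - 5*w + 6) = 11*w^2 + 25*w + 6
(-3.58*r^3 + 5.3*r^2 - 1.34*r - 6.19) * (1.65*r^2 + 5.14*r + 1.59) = -5.907*r^5 - 9.6562*r^4 + 19.3388*r^3 - 8.6741*r^2 - 33.9472*r - 9.8421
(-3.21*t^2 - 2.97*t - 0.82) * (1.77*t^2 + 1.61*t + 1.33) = -5.6817*t^4 - 10.425*t^3 - 10.5024*t^2 - 5.2703*t - 1.0906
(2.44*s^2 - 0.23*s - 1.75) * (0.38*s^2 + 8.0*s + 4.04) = 0.9272*s^4 + 19.4326*s^3 + 7.3526*s^2 - 14.9292*s - 7.07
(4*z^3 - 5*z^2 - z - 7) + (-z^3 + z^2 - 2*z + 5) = 3*z^3 - 4*z^2 - 3*z - 2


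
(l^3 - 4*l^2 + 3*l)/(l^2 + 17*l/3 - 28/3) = 3*l*(l^2 - 4*l + 3)/(3*l^2 + 17*l - 28)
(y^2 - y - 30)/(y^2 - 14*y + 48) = (y + 5)/(y - 8)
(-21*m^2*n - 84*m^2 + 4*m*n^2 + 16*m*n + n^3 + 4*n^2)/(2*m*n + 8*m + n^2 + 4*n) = (-21*m^2 + 4*m*n + n^2)/(2*m + n)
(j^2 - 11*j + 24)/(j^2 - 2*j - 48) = (j - 3)/(j + 6)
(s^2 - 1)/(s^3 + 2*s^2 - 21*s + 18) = (s + 1)/(s^2 + 3*s - 18)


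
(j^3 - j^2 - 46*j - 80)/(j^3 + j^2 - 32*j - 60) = (j - 8)/(j - 6)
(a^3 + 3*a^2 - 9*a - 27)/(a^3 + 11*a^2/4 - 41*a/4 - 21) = 4*(a^2 + 6*a + 9)/(4*a^2 + 23*a + 28)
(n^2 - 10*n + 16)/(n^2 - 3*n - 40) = (n - 2)/(n + 5)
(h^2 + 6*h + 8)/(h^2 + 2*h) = (h + 4)/h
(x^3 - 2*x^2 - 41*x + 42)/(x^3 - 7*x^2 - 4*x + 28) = (x^2 + 5*x - 6)/(x^2 - 4)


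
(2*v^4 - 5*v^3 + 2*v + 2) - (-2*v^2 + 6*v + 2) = 2*v^4 - 5*v^3 + 2*v^2 - 4*v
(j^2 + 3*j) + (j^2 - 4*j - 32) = 2*j^2 - j - 32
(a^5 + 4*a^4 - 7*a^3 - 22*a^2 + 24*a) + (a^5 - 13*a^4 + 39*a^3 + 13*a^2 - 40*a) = 2*a^5 - 9*a^4 + 32*a^3 - 9*a^2 - 16*a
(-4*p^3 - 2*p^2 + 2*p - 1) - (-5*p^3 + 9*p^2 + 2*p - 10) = p^3 - 11*p^2 + 9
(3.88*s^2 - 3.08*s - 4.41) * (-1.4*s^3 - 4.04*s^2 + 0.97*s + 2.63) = -5.432*s^5 - 11.3632*s^4 + 22.3808*s^3 + 25.0332*s^2 - 12.3781*s - 11.5983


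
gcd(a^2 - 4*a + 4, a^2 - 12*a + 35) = 1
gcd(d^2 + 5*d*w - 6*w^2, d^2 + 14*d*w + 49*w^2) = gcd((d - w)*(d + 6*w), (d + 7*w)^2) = 1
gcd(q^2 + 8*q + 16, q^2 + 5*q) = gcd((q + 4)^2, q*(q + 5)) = 1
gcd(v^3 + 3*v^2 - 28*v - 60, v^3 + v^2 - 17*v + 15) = 1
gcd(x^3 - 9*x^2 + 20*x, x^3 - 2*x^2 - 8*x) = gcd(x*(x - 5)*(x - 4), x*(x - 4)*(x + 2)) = x^2 - 4*x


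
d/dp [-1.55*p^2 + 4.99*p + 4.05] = 4.99 - 3.1*p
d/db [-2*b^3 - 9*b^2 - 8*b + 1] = -6*b^2 - 18*b - 8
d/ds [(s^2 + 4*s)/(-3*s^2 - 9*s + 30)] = (s^2 + 20*s + 40)/(3*(s^4 + 6*s^3 - 11*s^2 - 60*s + 100))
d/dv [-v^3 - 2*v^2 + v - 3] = -3*v^2 - 4*v + 1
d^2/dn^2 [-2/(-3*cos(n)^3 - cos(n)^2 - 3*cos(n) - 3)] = 2*((21*cos(n) + 8*cos(2*n) + 27*cos(3*n))*(3*cos(n)^3 + cos(n)^2 + 3*cos(n) + 3)/4 + 2*(9*cos(n)^2 + 2*cos(n) + 3)^2*sin(n)^2)/(3*cos(n)^3 + cos(n)^2 + 3*cos(n) + 3)^3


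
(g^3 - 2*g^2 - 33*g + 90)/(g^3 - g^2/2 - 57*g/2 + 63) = 2*(g - 5)/(2*g - 7)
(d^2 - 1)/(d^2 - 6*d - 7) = (d - 1)/(d - 7)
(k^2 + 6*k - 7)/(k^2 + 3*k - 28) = (k - 1)/(k - 4)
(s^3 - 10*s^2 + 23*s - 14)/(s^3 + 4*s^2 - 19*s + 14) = (s - 7)/(s + 7)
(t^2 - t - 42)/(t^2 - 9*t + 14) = (t + 6)/(t - 2)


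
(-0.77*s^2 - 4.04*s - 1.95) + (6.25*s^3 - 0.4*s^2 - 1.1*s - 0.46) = 6.25*s^3 - 1.17*s^2 - 5.14*s - 2.41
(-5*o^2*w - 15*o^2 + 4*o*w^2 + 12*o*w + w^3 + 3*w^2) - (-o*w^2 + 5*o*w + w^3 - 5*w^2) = -5*o^2*w - 15*o^2 + 5*o*w^2 + 7*o*w + 8*w^2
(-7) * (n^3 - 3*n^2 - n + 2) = -7*n^3 + 21*n^2 + 7*n - 14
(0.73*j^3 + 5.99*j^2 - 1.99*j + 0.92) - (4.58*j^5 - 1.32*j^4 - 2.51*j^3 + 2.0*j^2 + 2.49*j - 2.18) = -4.58*j^5 + 1.32*j^4 + 3.24*j^3 + 3.99*j^2 - 4.48*j + 3.1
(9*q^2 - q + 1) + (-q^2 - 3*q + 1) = 8*q^2 - 4*q + 2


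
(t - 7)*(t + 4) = t^2 - 3*t - 28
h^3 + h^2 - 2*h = h*(h - 1)*(h + 2)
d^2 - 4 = (d - 2)*(d + 2)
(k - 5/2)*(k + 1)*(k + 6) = k^3 + 9*k^2/2 - 23*k/2 - 15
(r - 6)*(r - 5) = r^2 - 11*r + 30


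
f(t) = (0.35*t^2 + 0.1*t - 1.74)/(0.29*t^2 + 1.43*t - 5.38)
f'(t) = (-0.58*t - 1.43)*(0.35*t^2 + 0.1*t - 1.74)/(0.29*t^2 + 1.43*t - 5.38)^2 + (0.7*t + 0.1)/(0.29*t^2 + 1.43*t - 5.38)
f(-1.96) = 0.08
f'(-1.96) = 0.18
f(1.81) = 0.22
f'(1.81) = -0.44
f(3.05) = 1.08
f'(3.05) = -0.73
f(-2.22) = 0.03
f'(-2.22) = 0.20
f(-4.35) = -0.73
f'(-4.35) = 0.61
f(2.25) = -0.37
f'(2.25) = -3.87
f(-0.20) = 0.31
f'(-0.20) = 0.08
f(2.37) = -1.28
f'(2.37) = -14.77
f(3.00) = 1.12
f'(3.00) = -0.90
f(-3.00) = -0.16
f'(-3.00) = 0.29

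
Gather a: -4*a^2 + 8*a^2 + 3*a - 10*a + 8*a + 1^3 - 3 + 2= 4*a^2 + a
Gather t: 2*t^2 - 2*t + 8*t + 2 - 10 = 2*t^2 + 6*t - 8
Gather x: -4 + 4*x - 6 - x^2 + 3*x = -x^2 + 7*x - 10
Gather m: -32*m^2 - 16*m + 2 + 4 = -32*m^2 - 16*m + 6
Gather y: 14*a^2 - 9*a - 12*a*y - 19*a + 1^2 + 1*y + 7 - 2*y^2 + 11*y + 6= 14*a^2 - 28*a - 2*y^2 + y*(12 - 12*a) + 14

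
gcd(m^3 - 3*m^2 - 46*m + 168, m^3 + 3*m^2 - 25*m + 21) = m + 7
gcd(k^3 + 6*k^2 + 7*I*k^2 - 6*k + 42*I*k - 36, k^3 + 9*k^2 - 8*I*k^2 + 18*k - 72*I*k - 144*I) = k + 6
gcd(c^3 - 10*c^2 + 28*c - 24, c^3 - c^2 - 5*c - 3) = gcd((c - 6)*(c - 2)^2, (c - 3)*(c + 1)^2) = 1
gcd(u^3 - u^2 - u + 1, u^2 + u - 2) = u - 1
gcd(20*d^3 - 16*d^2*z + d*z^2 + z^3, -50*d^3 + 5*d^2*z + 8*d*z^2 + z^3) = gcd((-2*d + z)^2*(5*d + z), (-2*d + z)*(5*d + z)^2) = -10*d^2 + 3*d*z + z^2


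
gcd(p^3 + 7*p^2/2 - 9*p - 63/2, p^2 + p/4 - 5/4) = 1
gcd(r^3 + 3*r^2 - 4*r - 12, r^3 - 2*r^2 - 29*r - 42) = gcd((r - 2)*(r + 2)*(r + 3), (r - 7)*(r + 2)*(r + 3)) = r^2 + 5*r + 6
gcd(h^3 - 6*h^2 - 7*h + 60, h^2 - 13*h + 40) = h - 5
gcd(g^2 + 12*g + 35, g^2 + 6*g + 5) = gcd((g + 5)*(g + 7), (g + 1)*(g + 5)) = g + 5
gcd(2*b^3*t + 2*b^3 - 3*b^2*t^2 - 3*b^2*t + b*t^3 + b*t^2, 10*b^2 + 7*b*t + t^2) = 1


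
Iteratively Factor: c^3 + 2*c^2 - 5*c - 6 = (c - 2)*(c^2 + 4*c + 3) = (c - 2)*(c + 1)*(c + 3)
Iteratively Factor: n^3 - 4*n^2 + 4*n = (n - 2)*(n^2 - 2*n) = n*(n - 2)*(n - 2)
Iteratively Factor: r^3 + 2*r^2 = (r + 2)*(r^2) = r*(r + 2)*(r)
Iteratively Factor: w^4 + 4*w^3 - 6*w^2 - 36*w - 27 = (w + 3)*(w^3 + w^2 - 9*w - 9) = (w + 3)^2*(w^2 - 2*w - 3) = (w + 1)*(w + 3)^2*(w - 3)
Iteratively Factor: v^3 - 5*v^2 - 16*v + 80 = (v - 4)*(v^2 - v - 20) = (v - 5)*(v - 4)*(v + 4)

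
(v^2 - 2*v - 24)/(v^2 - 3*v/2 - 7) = 2*(-v^2 + 2*v + 24)/(-2*v^2 + 3*v + 14)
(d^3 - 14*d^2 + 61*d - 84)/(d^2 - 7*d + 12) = d - 7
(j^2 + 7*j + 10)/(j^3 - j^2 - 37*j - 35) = (j + 2)/(j^2 - 6*j - 7)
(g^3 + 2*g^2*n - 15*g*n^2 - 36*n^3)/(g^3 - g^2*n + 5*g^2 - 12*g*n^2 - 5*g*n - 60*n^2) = (g + 3*n)/(g + 5)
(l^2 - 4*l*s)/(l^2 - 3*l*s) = (l - 4*s)/(l - 3*s)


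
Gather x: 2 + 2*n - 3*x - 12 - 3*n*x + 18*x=2*n + x*(15 - 3*n) - 10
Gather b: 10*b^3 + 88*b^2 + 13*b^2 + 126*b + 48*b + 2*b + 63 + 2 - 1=10*b^3 + 101*b^2 + 176*b + 64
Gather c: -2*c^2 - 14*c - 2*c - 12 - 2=-2*c^2 - 16*c - 14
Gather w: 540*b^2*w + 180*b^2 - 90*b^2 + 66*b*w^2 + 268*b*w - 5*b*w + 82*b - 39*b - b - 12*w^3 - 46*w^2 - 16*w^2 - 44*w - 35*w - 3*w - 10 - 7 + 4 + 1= 90*b^2 + 42*b - 12*w^3 + w^2*(66*b - 62) + w*(540*b^2 + 263*b - 82) - 12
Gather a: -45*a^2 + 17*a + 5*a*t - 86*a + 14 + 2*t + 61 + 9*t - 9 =-45*a^2 + a*(5*t - 69) + 11*t + 66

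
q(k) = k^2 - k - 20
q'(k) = 2*k - 1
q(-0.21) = -19.75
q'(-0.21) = -1.42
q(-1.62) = -15.76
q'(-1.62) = -4.24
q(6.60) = 16.96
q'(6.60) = 12.20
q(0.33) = -20.22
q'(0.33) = -0.34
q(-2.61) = -10.58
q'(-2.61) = -6.22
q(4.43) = -4.81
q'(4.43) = 7.86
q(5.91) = 9.02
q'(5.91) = 10.82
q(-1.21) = -17.33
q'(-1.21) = -3.42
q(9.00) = 52.00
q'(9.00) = 17.00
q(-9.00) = 70.00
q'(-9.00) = -19.00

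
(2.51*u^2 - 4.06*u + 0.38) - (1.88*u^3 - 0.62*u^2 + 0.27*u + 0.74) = -1.88*u^3 + 3.13*u^2 - 4.33*u - 0.36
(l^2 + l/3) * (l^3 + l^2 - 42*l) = l^5 + 4*l^4/3 - 125*l^3/3 - 14*l^2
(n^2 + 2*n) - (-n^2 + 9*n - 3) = 2*n^2 - 7*n + 3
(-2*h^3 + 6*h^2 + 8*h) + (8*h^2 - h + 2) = -2*h^3 + 14*h^2 + 7*h + 2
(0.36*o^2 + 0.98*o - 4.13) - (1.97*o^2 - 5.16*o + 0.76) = -1.61*o^2 + 6.14*o - 4.89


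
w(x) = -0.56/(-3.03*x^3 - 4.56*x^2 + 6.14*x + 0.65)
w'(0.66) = -0.63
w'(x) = -0.56*(9.09*x^2 + 9.12*x - 6.14)/(-3.03*x^3 - 4.56*x^2 + 6.14*x + 0.65)^2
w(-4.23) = -0.00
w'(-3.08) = -0.04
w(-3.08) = -0.02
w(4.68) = 0.00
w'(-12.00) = -0.00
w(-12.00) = -0.00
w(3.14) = 0.00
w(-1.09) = 0.07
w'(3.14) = -0.00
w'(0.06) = 3.11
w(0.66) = -0.30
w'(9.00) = -0.00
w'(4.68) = -0.00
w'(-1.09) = 0.05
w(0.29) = -0.28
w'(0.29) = 0.39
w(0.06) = -0.56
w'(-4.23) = -0.00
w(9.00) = 0.00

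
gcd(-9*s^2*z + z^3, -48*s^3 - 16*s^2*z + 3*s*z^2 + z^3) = 3*s + z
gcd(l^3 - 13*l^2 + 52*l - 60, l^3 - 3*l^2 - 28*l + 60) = l^2 - 8*l + 12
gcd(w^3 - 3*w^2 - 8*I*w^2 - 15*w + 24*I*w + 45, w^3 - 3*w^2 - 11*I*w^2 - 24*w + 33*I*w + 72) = w^2 + w*(-3 - 3*I) + 9*I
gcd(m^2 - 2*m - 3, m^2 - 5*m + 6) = m - 3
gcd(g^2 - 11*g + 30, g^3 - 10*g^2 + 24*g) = g - 6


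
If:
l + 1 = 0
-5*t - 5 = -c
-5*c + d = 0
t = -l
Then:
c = 10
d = 50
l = -1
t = 1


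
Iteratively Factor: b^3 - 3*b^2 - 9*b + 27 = (b + 3)*(b^2 - 6*b + 9) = (b - 3)*(b + 3)*(b - 3)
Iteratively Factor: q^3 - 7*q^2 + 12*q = (q)*(q^2 - 7*q + 12) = q*(q - 4)*(q - 3)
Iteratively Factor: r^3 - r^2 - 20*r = (r + 4)*(r^2 - 5*r) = r*(r + 4)*(r - 5)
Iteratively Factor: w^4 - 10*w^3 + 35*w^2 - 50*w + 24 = (w - 2)*(w^3 - 8*w^2 + 19*w - 12) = (w - 2)*(w - 1)*(w^2 - 7*w + 12) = (w - 4)*(w - 2)*(w - 1)*(w - 3)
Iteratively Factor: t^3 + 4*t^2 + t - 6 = (t + 3)*(t^2 + t - 2) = (t - 1)*(t + 3)*(t + 2)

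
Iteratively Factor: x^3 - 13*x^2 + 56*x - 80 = (x - 5)*(x^2 - 8*x + 16) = (x - 5)*(x - 4)*(x - 4)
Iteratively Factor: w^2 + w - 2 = (w + 2)*(w - 1)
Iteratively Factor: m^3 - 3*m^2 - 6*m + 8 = (m - 1)*(m^2 - 2*m - 8) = (m - 1)*(m + 2)*(m - 4)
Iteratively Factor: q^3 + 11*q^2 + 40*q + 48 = (q + 4)*(q^2 + 7*q + 12) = (q + 3)*(q + 4)*(q + 4)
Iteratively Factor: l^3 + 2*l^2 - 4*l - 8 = (l + 2)*(l^2 - 4) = (l - 2)*(l + 2)*(l + 2)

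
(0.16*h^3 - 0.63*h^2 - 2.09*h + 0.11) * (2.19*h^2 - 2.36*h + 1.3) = 0.3504*h^5 - 1.7573*h^4 - 2.8823*h^3 + 4.3543*h^2 - 2.9766*h + 0.143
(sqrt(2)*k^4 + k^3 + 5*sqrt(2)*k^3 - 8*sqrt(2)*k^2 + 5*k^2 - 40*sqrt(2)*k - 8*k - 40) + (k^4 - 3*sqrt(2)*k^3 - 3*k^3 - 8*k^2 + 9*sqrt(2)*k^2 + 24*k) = k^4 + sqrt(2)*k^4 - 2*k^3 + 2*sqrt(2)*k^3 - 3*k^2 + sqrt(2)*k^2 - 40*sqrt(2)*k + 16*k - 40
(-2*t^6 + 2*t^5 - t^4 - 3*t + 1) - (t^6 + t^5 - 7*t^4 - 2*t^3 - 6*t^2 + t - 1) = -3*t^6 + t^5 + 6*t^4 + 2*t^3 + 6*t^2 - 4*t + 2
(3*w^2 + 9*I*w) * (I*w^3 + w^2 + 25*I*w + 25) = 3*I*w^5 - 6*w^4 + 84*I*w^3 - 150*w^2 + 225*I*w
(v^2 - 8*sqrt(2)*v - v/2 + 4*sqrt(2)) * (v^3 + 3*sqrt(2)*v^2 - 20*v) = v^5 - 5*sqrt(2)*v^4 - v^4/2 - 68*v^3 + 5*sqrt(2)*v^3/2 + 34*v^2 + 160*sqrt(2)*v^2 - 80*sqrt(2)*v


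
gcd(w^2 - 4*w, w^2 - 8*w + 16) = w - 4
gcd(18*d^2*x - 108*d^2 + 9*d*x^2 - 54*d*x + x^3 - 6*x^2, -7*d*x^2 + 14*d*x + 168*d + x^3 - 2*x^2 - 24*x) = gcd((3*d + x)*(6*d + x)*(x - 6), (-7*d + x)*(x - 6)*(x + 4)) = x - 6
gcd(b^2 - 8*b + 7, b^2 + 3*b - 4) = b - 1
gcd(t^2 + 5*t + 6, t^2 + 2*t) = t + 2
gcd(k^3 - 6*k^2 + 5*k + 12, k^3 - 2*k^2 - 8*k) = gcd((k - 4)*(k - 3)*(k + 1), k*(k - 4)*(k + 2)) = k - 4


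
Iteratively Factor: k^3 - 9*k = (k - 3)*(k^2 + 3*k) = (k - 3)*(k + 3)*(k)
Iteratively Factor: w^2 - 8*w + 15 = (w - 3)*(w - 5)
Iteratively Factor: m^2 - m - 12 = (m - 4)*(m + 3)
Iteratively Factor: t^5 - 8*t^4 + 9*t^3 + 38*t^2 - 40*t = (t - 5)*(t^4 - 3*t^3 - 6*t^2 + 8*t) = t*(t - 5)*(t^3 - 3*t^2 - 6*t + 8) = t*(t - 5)*(t - 4)*(t^2 + t - 2) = t*(t - 5)*(t - 4)*(t - 1)*(t + 2)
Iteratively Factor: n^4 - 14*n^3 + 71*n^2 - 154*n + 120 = (n - 3)*(n^3 - 11*n^2 + 38*n - 40) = (n - 4)*(n - 3)*(n^2 - 7*n + 10) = (n - 5)*(n - 4)*(n - 3)*(n - 2)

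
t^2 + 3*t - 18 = (t - 3)*(t + 6)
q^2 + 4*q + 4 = (q + 2)^2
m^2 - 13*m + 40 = (m - 8)*(m - 5)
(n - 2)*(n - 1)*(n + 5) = n^3 + 2*n^2 - 13*n + 10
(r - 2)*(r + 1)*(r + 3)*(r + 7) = r^4 + 9*r^3 + 9*r^2 - 41*r - 42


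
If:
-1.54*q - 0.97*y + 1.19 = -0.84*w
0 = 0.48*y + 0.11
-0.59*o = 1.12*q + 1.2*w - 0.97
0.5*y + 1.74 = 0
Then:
No Solution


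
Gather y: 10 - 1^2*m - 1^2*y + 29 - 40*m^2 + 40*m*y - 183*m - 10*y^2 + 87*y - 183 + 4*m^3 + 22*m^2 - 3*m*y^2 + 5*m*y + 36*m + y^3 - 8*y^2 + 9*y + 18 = 4*m^3 - 18*m^2 - 148*m + y^3 + y^2*(-3*m - 18) + y*(45*m + 95) - 126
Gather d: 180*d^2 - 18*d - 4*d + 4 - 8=180*d^2 - 22*d - 4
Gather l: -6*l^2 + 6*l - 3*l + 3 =-6*l^2 + 3*l + 3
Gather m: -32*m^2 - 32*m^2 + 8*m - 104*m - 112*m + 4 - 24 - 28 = -64*m^2 - 208*m - 48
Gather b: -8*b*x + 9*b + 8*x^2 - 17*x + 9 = b*(9 - 8*x) + 8*x^2 - 17*x + 9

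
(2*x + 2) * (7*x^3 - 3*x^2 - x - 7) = 14*x^4 + 8*x^3 - 8*x^2 - 16*x - 14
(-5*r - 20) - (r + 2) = -6*r - 22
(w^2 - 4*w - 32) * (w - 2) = w^3 - 6*w^2 - 24*w + 64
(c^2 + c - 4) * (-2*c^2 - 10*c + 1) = -2*c^4 - 12*c^3 - c^2 + 41*c - 4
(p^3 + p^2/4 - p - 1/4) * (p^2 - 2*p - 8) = p^5 - 7*p^4/4 - 19*p^3/2 - p^2/4 + 17*p/2 + 2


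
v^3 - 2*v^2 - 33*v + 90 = (v - 5)*(v - 3)*(v + 6)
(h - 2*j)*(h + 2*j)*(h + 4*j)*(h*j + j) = h^4*j + 4*h^3*j^2 + h^3*j - 4*h^2*j^3 + 4*h^2*j^2 - 16*h*j^4 - 4*h*j^3 - 16*j^4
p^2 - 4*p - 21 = (p - 7)*(p + 3)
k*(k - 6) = k^2 - 6*k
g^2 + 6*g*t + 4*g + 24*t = (g + 4)*(g + 6*t)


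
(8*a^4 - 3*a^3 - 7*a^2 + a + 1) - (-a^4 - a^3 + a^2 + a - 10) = 9*a^4 - 2*a^3 - 8*a^2 + 11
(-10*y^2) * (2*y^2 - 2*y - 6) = -20*y^4 + 20*y^3 + 60*y^2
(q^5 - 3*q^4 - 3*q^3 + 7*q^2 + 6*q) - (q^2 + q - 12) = q^5 - 3*q^4 - 3*q^3 + 6*q^2 + 5*q + 12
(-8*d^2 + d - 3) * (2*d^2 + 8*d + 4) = -16*d^4 - 62*d^3 - 30*d^2 - 20*d - 12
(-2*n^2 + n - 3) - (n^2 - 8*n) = -3*n^2 + 9*n - 3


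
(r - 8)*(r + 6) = r^2 - 2*r - 48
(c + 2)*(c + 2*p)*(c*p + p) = c^3*p + 2*c^2*p^2 + 3*c^2*p + 6*c*p^2 + 2*c*p + 4*p^2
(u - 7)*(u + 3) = u^2 - 4*u - 21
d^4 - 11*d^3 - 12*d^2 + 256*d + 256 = (d - 8)^2*(d + 1)*(d + 4)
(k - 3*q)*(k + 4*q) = k^2 + k*q - 12*q^2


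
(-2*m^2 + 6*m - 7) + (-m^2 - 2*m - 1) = -3*m^2 + 4*m - 8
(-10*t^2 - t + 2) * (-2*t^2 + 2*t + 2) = 20*t^4 - 18*t^3 - 26*t^2 + 2*t + 4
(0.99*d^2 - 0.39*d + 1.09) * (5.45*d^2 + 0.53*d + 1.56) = 5.3955*d^4 - 1.6008*d^3 + 7.2782*d^2 - 0.0306999999999999*d + 1.7004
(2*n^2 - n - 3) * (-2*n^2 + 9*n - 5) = -4*n^4 + 20*n^3 - 13*n^2 - 22*n + 15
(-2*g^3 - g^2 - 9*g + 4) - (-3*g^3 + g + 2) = g^3 - g^2 - 10*g + 2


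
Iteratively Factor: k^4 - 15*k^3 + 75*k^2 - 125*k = (k - 5)*(k^3 - 10*k^2 + 25*k) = (k - 5)^2*(k^2 - 5*k) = (k - 5)^3*(k)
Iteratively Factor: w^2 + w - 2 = (w - 1)*(w + 2)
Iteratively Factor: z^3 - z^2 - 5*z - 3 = (z + 1)*(z^2 - 2*z - 3) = (z - 3)*(z + 1)*(z + 1)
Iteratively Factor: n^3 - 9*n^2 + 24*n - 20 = (n - 2)*(n^2 - 7*n + 10) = (n - 5)*(n - 2)*(n - 2)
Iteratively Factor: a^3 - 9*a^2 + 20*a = (a)*(a^2 - 9*a + 20) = a*(a - 5)*(a - 4)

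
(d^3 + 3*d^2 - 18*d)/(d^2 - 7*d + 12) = d*(d + 6)/(d - 4)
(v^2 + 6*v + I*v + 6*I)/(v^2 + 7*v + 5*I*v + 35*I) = (v^2 + v*(6 + I) + 6*I)/(v^2 + v*(7 + 5*I) + 35*I)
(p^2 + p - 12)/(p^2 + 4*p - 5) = (p^2 + p - 12)/(p^2 + 4*p - 5)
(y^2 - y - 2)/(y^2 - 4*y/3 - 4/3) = 3*(y + 1)/(3*y + 2)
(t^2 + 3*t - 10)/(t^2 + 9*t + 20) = (t - 2)/(t + 4)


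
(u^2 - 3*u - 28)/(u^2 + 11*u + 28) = (u - 7)/(u + 7)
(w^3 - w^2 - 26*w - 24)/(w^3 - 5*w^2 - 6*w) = (w + 4)/w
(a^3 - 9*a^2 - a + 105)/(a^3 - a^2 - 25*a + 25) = (a^2 - 4*a - 21)/(a^2 + 4*a - 5)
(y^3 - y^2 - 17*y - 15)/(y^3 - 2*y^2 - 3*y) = (y^2 - 2*y - 15)/(y*(y - 3))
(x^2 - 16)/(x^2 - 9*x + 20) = (x + 4)/(x - 5)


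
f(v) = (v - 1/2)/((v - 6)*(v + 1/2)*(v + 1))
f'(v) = -(v - 1/2)/((v - 6)*(v + 1/2)*(v + 1)^2) - (v - 1/2)/((v - 6)*(v + 1/2)^2*(v + 1)) + 1/((v - 6)*(v + 1/2)*(v + 1)) - (v - 1/2)/((v - 6)^2*(v + 1/2)*(v + 1))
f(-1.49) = 0.55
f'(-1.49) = 1.47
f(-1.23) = 1.43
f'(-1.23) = 7.52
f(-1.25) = 1.29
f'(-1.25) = 6.31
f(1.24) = -0.04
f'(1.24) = -0.02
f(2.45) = -0.05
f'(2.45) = -0.01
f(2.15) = -0.05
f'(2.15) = -0.01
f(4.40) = -0.09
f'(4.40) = -0.05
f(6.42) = 0.27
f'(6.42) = -0.68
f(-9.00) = 0.01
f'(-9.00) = 0.00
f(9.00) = 0.03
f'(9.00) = -0.01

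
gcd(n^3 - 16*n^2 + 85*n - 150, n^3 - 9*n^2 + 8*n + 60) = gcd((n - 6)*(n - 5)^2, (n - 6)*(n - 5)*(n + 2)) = n^2 - 11*n + 30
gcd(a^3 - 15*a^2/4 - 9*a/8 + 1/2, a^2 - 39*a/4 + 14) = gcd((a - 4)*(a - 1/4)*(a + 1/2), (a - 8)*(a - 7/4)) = 1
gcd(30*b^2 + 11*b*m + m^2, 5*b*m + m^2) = 5*b + m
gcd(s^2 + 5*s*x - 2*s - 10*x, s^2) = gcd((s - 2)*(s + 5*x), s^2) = 1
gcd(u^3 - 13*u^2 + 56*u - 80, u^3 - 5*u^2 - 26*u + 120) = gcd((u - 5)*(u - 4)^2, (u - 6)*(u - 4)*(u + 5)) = u - 4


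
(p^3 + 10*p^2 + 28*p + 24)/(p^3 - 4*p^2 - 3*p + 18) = (p^2 + 8*p + 12)/(p^2 - 6*p + 9)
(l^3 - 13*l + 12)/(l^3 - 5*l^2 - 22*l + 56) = (l^2 - 4*l + 3)/(l^2 - 9*l + 14)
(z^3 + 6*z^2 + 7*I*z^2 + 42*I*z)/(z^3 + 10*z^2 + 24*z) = (z + 7*I)/(z + 4)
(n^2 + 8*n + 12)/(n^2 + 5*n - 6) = (n + 2)/(n - 1)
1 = 1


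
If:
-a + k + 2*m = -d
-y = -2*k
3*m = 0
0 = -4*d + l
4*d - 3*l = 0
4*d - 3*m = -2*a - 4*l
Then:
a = 0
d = 0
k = 0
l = 0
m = 0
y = 0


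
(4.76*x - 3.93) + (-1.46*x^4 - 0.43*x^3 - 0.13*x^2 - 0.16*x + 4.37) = -1.46*x^4 - 0.43*x^3 - 0.13*x^2 + 4.6*x + 0.44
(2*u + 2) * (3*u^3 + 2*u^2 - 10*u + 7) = 6*u^4 + 10*u^3 - 16*u^2 - 6*u + 14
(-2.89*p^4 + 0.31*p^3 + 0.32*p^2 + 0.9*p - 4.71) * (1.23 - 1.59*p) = 4.5951*p^5 - 4.0476*p^4 - 0.1275*p^3 - 1.0374*p^2 + 8.5959*p - 5.7933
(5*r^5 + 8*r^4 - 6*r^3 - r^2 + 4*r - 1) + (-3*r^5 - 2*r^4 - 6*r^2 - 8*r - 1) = 2*r^5 + 6*r^4 - 6*r^3 - 7*r^2 - 4*r - 2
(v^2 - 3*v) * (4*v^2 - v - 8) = 4*v^4 - 13*v^3 - 5*v^2 + 24*v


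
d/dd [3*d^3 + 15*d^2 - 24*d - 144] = 9*d^2 + 30*d - 24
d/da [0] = 0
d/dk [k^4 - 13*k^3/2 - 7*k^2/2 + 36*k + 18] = 4*k^3 - 39*k^2/2 - 7*k + 36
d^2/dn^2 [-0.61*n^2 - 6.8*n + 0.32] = -1.22000000000000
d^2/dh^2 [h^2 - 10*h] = 2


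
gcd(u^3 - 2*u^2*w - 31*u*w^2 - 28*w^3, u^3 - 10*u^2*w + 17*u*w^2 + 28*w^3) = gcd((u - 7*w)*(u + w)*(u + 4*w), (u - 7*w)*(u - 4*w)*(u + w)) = u^2 - 6*u*w - 7*w^2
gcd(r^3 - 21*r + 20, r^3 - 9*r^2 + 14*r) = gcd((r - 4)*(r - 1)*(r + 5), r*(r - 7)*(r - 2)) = 1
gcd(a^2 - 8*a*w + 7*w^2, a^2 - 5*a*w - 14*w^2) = -a + 7*w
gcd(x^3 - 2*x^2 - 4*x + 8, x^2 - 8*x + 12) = x - 2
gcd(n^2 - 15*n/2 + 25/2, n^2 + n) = 1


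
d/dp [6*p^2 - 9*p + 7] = 12*p - 9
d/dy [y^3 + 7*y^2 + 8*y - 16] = 3*y^2 + 14*y + 8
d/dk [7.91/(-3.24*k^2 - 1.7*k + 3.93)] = (51.2568*k + 13.447)/(3.24*k^2 + 1.7*k - 3.93)^2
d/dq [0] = 0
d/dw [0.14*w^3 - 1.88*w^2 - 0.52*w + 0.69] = 0.42*w^2 - 3.76*w - 0.52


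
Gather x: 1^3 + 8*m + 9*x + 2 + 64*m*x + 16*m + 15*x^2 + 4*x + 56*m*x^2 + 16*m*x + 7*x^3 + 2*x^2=24*m + 7*x^3 + x^2*(56*m + 17) + x*(80*m + 13) + 3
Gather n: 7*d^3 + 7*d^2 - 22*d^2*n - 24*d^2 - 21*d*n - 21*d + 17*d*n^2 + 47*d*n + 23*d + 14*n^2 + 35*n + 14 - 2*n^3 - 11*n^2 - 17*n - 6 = 7*d^3 - 17*d^2 + 2*d - 2*n^3 + n^2*(17*d + 3) + n*(-22*d^2 + 26*d + 18) + 8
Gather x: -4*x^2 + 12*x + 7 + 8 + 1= -4*x^2 + 12*x + 16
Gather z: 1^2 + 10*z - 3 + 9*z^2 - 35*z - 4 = 9*z^2 - 25*z - 6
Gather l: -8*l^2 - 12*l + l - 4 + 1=-8*l^2 - 11*l - 3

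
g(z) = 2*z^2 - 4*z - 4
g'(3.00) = 8.00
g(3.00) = 2.00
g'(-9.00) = -40.00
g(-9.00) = 194.00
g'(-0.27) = -5.08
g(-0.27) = -2.77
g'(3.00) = 8.00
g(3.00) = 2.00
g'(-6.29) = -29.16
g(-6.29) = 100.29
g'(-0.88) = -7.52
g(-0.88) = 1.07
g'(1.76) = 3.04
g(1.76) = -4.84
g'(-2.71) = -14.84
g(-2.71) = 21.53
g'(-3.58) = -18.32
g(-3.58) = 35.95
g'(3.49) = 9.96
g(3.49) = 6.40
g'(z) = 4*z - 4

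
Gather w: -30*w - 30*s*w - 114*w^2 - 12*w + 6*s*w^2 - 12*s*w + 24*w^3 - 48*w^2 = 24*w^3 + w^2*(6*s - 162) + w*(-42*s - 42)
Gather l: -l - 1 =-l - 1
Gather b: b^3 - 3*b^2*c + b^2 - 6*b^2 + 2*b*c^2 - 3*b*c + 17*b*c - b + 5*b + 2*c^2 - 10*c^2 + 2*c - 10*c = b^3 + b^2*(-3*c - 5) + b*(2*c^2 + 14*c + 4) - 8*c^2 - 8*c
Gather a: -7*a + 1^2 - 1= -7*a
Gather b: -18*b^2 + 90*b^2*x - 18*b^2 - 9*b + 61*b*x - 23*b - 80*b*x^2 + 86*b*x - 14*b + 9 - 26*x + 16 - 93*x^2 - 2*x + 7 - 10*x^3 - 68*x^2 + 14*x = b^2*(90*x - 36) + b*(-80*x^2 + 147*x - 46) - 10*x^3 - 161*x^2 - 14*x + 32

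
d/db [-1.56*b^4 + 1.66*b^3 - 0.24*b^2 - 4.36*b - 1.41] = -6.24*b^3 + 4.98*b^2 - 0.48*b - 4.36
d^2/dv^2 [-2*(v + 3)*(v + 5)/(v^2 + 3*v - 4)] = 4*(-5*v^3 - 57*v^2 - 231*v - 307)/(v^6 + 9*v^5 + 15*v^4 - 45*v^3 - 60*v^2 + 144*v - 64)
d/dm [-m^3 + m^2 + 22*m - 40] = -3*m^2 + 2*m + 22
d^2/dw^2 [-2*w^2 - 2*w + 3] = -4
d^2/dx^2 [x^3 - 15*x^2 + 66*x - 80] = 6*x - 30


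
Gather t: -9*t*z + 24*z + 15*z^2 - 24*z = -9*t*z + 15*z^2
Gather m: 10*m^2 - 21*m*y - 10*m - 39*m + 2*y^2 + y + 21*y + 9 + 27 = 10*m^2 + m*(-21*y - 49) + 2*y^2 + 22*y + 36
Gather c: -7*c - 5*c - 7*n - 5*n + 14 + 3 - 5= -12*c - 12*n + 12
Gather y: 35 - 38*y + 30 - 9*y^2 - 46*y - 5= -9*y^2 - 84*y + 60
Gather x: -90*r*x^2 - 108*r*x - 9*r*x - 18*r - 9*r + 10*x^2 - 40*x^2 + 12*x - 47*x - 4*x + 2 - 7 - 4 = -27*r + x^2*(-90*r - 30) + x*(-117*r - 39) - 9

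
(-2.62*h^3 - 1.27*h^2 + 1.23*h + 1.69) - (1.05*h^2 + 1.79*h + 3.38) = -2.62*h^3 - 2.32*h^2 - 0.56*h - 1.69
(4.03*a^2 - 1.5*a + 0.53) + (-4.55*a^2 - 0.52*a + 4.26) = -0.52*a^2 - 2.02*a + 4.79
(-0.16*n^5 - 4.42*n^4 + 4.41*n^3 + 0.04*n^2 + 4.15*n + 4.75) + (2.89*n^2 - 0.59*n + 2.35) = -0.16*n^5 - 4.42*n^4 + 4.41*n^3 + 2.93*n^2 + 3.56*n + 7.1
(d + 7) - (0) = d + 7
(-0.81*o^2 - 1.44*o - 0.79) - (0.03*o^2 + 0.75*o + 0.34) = -0.84*o^2 - 2.19*o - 1.13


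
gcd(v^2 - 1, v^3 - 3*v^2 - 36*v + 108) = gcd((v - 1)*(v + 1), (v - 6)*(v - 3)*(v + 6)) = 1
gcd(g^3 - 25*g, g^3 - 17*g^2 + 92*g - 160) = g - 5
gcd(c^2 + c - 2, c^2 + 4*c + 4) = c + 2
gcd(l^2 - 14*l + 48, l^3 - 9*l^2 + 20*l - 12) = l - 6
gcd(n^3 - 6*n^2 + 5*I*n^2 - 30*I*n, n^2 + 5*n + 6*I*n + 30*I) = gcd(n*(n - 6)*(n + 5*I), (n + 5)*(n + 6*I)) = 1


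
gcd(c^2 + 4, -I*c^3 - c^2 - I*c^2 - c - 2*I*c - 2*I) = c - 2*I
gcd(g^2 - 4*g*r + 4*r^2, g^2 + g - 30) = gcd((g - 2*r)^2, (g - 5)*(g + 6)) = 1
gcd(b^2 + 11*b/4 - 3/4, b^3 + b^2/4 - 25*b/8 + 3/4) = b - 1/4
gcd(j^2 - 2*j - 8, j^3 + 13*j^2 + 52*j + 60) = j + 2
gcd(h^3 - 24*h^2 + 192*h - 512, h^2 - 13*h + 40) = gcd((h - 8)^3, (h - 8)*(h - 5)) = h - 8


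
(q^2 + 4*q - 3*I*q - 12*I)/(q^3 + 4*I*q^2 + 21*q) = (q + 4)/(q*(q + 7*I))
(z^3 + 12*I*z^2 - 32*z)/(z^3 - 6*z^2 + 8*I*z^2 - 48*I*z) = (z + 4*I)/(z - 6)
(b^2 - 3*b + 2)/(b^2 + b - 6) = (b - 1)/(b + 3)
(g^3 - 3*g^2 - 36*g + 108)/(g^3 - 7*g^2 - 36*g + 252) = (g - 3)/(g - 7)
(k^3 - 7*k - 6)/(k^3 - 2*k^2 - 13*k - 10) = (k - 3)/(k - 5)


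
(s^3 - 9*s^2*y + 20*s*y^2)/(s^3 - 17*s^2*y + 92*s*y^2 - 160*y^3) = s/(s - 8*y)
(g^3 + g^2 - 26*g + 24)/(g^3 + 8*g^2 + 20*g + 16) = (g^3 + g^2 - 26*g + 24)/(g^3 + 8*g^2 + 20*g + 16)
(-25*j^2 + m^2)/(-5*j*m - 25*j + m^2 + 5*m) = (5*j + m)/(m + 5)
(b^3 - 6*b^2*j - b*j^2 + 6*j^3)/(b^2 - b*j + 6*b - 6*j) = (b^2 - 5*b*j - 6*j^2)/(b + 6)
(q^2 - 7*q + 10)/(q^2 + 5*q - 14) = (q - 5)/(q + 7)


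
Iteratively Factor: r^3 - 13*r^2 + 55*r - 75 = (r - 5)*(r^2 - 8*r + 15) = (r - 5)^2*(r - 3)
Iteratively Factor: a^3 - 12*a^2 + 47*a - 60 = (a - 4)*(a^2 - 8*a + 15) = (a - 4)*(a - 3)*(a - 5)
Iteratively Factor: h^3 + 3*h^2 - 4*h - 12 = (h + 2)*(h^2 + h - 6) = (h - 2)*(h + 2)*(h + 3)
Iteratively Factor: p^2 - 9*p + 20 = (p - 5)*(p - 4)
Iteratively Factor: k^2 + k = (k)*(k + 1)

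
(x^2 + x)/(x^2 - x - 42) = x*(x + 1)/(x^2 - x - 42)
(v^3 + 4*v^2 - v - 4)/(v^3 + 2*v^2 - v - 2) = (v + 4)/(v + 2)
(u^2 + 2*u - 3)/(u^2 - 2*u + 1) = (u + 3)/(u - 1)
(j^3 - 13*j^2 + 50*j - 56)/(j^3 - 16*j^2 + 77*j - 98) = (j - 4)/(j - 7)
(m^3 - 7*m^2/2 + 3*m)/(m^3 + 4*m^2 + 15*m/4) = 2*(2*m^2 - 7*m + 6)/(4*m^2 + 16*m + 15)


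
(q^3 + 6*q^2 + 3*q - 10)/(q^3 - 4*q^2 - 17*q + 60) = (q^3 + 6*q^2 + 3*q - 10)/(q^3 - 4*q^2 - 17*q + 60)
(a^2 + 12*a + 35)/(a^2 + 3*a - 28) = (a + 5)/(a - 4)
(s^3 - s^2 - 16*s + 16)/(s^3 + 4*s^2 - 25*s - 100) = (s^2 - 5*s + 4)/(s^2 - 25)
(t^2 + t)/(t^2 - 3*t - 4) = t/(t - 4)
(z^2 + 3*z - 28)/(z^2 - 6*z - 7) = (-z^2 - 3*z + 28)/(-z^2 + 6*z + 7)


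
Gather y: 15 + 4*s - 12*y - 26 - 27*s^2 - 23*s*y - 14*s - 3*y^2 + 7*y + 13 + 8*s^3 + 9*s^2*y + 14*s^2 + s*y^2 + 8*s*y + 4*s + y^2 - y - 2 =8*s^3 - 13*s^2 - 6*s + y^2*(s - 2) + y*(9*s^2 - 15*s - 6)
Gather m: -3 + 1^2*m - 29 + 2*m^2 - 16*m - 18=2*m^2 - 15*m - 50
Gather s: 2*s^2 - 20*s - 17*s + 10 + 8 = 2*s^2 - 37*s + 18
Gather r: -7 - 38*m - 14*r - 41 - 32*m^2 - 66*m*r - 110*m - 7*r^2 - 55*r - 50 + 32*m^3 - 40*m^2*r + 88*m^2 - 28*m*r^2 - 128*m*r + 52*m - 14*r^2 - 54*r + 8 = 32*m^3 + 56*m^2 - 96*m + r^2*(-28*m - 21) + r*(-40*m^2 - 194*m - 123) - 90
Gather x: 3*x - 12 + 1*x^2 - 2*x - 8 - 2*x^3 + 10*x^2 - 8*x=-2*x^3 + 11*x^2 - 7*x - 20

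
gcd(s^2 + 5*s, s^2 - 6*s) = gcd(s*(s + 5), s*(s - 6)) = s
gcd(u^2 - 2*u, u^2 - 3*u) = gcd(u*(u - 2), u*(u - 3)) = u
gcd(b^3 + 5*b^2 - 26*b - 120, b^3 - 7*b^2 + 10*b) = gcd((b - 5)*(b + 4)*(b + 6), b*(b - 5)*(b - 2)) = b - 5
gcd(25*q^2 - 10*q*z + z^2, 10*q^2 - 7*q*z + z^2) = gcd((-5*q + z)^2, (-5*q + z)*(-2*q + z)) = -5*q + z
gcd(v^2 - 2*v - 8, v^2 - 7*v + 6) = 1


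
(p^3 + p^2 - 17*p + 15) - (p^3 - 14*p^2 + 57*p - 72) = 15*p^2 - 74*p + 87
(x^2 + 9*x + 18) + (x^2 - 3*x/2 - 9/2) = 2*x^2 + 15*x/2 + 27/2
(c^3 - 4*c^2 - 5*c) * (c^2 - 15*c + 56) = c^5 - 19*c^4 + 111*c^3 - 149*c^2 - 280*c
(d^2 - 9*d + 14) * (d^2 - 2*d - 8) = d^4 - 11*d^3 + 24*d^2 + 44*d - 112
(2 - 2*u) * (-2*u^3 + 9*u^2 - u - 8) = 4*u^4 - 22*u^3 + 20*u^2 + 14*u - 16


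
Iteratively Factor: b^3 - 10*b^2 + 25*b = (b - 5)*(b^2 - 5*b) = b*(b - 5)*(b - 5)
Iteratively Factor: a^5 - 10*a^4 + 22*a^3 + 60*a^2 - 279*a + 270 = (a - 5)*(a^4 - 5*a^3 - 3*a^2 + 45*a - 54) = (a - 5)*(a - 2)*(a^3 - 3*a^2 - 9*a + 27) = (a - 5)*(a - 3)*(a - 2)*(a^2 - 9) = (a - 5)*(a - 3)^2*(a - 2)*(a + 3)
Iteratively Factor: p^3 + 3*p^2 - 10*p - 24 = (p - 3)*(p^2 + 6*p + 8) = (p - 3)*(p + 2)*(p + 4)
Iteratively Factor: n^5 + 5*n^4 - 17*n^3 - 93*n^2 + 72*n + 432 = (n + 4)*(n^4 + n^3 - 21*n^2 - 9*n + 108) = (n - 3)*(n + 4)*(n^3 + 4*n^2 - 9*n - 36) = (n - 3)*(n + 4)^2*(n^2 - 9) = (n - 3)*(n + 3)*(n + 4)^2*(n - 3)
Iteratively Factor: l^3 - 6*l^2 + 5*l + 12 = (l - 4)*(l^2 - 2*l - 3) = (l - 4)*(l - 3)*(l + 1)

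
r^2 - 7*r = r*(r - 7)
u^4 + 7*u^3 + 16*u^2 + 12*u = u*(u + 2)^2*(u + 3)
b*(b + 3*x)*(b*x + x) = b^3*x + 3*b^2*x^2 + b^2*x + 3*b*x^2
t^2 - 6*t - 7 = (t - 7)*(t + 1)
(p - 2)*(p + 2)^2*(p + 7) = p^4 + 9*p^3 + 10*p^2 - 36*p - 56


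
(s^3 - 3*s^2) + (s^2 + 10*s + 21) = s^3 - 2*s^2 + 10*s + 21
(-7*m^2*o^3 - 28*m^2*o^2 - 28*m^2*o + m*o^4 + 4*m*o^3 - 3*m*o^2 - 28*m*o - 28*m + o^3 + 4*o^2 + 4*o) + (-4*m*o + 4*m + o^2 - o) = -7*m^2*o^3 - 28*m^2*o^2 - 28*m^2*o + m*o^4 + 4*m*o^3 - 3*m*o^2 - 32*m*o - 24*m + o^3 + 5*o^2 + 3*o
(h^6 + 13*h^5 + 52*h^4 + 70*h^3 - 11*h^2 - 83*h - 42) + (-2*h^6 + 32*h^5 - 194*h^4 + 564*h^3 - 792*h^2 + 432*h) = -h^6 + 45*h^5 - 142*h^4 + 634*h^3 - 803*h^2 + 349*h - 42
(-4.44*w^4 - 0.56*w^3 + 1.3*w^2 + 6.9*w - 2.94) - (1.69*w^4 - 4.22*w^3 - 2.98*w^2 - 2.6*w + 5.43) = -6.13*w^4 + 3.66*w^3 + 4.28*w^2 + 9.5*w - 8.37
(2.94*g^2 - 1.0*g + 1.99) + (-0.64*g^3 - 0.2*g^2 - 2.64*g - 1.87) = -0.64*g^3 + 2.74*g^2 - 3.64*g + 0.12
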